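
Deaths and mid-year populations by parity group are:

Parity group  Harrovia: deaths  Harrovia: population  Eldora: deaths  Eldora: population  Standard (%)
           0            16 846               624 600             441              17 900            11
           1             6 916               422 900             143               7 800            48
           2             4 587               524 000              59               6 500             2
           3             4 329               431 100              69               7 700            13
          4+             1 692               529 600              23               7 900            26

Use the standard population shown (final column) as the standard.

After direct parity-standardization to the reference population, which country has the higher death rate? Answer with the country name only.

Parity-specific rates per 1 000 for Harrovia: 26.971, 16.354, 8.754, 10.042, 3.195.
For Eldora: 24.637, 18.333, 9.077, 8.961, 2.911.
Standard weights: 0.11, 0.48, 0.02, 0.13, 0.26.
Harrovia: 0.1100×26.971 + 0.4800×16.354 + 0.0200×8.754 + 0.1300×10.042 + 0.2600×3.195 = 13.1278 per 1 000.
Eldora: 0.1100×24.637 + 0.4800×18.333 + 0.0200×9.077 + 0.1300×8.961 + 0.2600×2.911 = 13.6135 per 1 000.

Eldora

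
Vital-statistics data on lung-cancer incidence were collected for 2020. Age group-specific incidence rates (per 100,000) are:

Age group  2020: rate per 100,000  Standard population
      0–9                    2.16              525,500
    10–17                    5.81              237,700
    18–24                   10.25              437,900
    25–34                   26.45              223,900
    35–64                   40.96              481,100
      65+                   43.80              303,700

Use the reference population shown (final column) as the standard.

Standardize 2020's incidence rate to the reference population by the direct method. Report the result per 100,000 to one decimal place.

20.8

Standard total = 2,209,800; weights = 0.2378, 0.1076, 0.1982, 0.1013, 0.2177, 0.1374.
Standardized rate: 0.2378×2.16 + 0.1076×5.81 + 0.1982×10.25 + 0.1013×26.45 + 0.2177×40.96 + 0.1374×43.80 = 20.7868 per 100,000.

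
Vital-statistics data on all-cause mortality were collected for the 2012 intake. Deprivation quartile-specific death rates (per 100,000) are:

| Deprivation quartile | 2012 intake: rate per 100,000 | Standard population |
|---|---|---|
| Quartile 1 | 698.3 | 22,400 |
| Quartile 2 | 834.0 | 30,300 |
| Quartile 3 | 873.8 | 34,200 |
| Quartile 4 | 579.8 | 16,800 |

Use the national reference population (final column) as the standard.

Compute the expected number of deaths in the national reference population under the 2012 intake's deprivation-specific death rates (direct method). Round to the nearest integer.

Expected deaths = Σ (standard pop × deprivation-specific rate ÷ 100,000)
= 22,400×698.3/100,000 + 30,300×834.0/100,000 + 34,200×873.8/100,000 + 16,800×579.8/100,000
= 156.42 + 252.70 + 298.84 + 97.41 = 805.37.

805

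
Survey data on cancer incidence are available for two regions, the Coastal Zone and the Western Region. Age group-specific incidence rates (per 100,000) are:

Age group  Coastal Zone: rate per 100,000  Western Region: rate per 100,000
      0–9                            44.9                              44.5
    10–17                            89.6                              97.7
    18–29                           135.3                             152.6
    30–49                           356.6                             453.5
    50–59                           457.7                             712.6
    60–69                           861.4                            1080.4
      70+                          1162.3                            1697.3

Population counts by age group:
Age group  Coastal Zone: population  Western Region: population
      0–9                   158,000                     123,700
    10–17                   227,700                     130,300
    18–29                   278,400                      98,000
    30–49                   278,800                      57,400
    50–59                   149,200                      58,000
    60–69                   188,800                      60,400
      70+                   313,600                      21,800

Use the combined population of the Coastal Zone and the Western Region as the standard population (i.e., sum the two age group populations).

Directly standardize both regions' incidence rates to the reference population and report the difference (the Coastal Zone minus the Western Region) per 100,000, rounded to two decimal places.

-153.31

Combined standard total = 2,144,100; weights = 0.1314, 0.1670, 0.1756, 0.1568, 0.0966, 0.1162, 0.1564.
The Coastal Zone: 0.1314×44.9 + 0.1670×89.6 + 0.1756×135.3 + 0.1568×356.6 + 0.0966×457.7 + 0.1162×861.4 + 0.1564×1162.3 = 426.6931 per 100,000.
The Western Region: 0.1314×44.5 + 0.1670×97.7 + 0.1756×152.6 + 0.1568×453.5 + 0.0966×712.6 + 0.1162×1080.4 + 0.1564×1697.3 = 580.0002 per 100,000.
Difference = 426.6931 − 580.0002 = -153.3071.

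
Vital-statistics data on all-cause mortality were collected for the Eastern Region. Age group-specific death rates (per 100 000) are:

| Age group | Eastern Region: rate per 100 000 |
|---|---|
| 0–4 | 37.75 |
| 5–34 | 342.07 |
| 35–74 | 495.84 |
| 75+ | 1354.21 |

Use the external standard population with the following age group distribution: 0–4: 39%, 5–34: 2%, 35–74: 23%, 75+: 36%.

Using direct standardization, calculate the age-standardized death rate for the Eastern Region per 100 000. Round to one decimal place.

623.1

Standard weights: 0.39, 0.02, 0.23, 0.36.
Standardized rate: 0.3900×37.75 + 0.0200×342.07 + 0.2300×495.84 + 0.3600×1354.21 = 623.1227 per 100 000.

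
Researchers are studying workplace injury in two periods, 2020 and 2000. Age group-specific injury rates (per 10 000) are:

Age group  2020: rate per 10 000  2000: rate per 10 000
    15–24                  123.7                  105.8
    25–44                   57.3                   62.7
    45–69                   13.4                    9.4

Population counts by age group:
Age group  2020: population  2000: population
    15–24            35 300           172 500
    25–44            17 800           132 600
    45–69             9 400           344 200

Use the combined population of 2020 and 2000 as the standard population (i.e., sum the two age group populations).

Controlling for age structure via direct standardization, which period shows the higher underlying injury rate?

Combined standard total = 711 800; weights = 0.2919, 0.2113, 0.4968.
2020: 0.2919×123.7 + 0.2113×57.3 + 0.4968×13.4 = 54.8764 per 10 000.
2000: 0.2919×105.8 + 0.2113×62.7 + 0.4968×9.4 = 48.8047 per 10 000.

2020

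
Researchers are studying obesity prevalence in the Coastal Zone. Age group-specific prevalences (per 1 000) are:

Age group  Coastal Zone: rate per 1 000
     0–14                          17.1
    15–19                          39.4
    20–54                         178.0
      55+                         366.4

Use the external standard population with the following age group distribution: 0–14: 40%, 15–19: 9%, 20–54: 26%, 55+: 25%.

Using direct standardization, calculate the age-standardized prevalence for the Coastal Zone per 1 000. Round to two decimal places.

Standard weights: 0.40, 0.09, 0.26, 0.25.
Standardized rate: 0.4000×17.1 + 0.0900×39.4 + 0.2600×178.0 + 0.2500×366.4 = 148.2660 per 1 000.

148.27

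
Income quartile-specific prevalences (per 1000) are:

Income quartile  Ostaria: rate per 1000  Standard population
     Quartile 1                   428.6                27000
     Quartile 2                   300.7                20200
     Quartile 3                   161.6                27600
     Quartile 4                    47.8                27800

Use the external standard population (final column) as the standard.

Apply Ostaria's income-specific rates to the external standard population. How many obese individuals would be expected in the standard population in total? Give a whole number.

Expected obese individuals = Σ (standard pop × income-specific rate ÷ 1000)
= 27000×428.6/1000 + 20200×300.7/1000 + 27600×161.6/1000 + 27800×47.8/1000
= 11572.20 + 6074.14 + 4460.16 + 1328.84 = 23435.34.

23435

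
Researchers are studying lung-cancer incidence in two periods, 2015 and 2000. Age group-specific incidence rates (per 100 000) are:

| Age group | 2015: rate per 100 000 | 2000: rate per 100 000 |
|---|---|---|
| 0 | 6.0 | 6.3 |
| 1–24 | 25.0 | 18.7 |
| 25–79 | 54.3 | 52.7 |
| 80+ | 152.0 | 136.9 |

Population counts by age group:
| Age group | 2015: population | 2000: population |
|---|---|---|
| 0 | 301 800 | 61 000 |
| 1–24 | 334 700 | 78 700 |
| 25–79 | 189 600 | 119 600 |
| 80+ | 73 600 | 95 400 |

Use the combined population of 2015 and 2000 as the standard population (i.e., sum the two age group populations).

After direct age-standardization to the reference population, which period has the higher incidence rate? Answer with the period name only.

2015

Combined standard total = 1 254 400; weights = 0.2892, 0.3296, 0.2465, 0.1347.
2015: 0.2892×6.0 + 0.3296×25.0 + 0.2465×54.3 + 0.1347×152.0 = 43.8372 per 100 000.
2000: 0.2892×6.3 + 0.3296×18.7 + 0.2465×52.7 + 0.1347×136.9 = 39.4190 per 100 000.
The crude rates (35.19 vs 59.82) would put 2000 higher, but that reflects its age composition; once standardized to a common age structure, 2015 has the higher underlying rate.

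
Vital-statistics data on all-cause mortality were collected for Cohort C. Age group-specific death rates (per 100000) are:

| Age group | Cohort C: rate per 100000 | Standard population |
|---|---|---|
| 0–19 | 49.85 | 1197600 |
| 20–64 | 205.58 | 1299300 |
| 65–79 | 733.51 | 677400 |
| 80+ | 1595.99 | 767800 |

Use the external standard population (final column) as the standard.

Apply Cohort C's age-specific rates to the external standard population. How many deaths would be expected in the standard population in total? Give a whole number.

Expected deaths = Σ (standard pop × age-specific rate ÷ 100000)
= 1197600×49.85/100000 + 1299300×205.58/100000 + 677400×733.51/100000 + 767800×1595.99/100000
= 597.00 + 2671.10 + 4968.80 + 12254.01 = 20490.91.

20491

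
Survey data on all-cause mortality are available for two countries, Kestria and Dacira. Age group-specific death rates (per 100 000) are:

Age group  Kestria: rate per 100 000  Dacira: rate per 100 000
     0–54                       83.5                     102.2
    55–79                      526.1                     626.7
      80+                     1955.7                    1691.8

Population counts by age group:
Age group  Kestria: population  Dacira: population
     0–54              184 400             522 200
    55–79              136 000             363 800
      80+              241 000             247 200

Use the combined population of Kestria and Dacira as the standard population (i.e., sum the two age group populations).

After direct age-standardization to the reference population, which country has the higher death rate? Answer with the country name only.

Kestria

Combined standard total = 1 694 600; weights = 0.4170, 0.2949, 0.2881.
Kestria: 0.4170×83.5 + 0.2949×526.1 + 0.2881×1955.7 = 753.4041 per 100 000.
Dacira: 0.4170×102.2 + 0.2949×626.7 + 0.2881×1691.8 = 714.8448 per 100 000.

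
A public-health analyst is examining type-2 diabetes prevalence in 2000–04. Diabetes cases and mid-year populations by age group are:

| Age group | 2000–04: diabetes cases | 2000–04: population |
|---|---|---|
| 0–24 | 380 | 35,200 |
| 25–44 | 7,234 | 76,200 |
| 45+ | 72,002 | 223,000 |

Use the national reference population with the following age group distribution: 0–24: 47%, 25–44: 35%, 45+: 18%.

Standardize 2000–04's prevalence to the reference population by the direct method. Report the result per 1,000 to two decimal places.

Age-specific rates per 1,000 for 2000–04: 10.795, 94.934, 322.879.
Standard weights: 0.47, 0.35, 0.18.
Standardized rate: 0.4700×10.795 + 0.3500×94.934 + 0.1800×322.879 = 96.4191 per 1,000.

96.42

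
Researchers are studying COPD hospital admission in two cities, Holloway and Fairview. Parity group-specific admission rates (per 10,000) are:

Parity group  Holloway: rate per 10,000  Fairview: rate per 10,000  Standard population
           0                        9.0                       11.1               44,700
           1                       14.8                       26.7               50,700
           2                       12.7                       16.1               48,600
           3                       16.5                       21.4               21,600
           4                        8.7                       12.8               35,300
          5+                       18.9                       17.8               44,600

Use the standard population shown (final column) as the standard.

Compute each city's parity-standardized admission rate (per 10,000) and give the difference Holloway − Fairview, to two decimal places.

Standard total = 245,500; weights = 0.1821, 0.2065, 0.1980, 0.0880, 0.1438, 0.1817.
Holloway: 0.1821×9.0 + 0.2065×14.8 + 0.1980×12.7 + 0.0880×16.5 + 0.1438×8.7 + 0.1817×18.9 = 13.3455 per 10,000.
Fairview: 0.1821×11.1 + 0.2065×26.7 + 0.1980×16.1 + 0.0880×21.4 + 0.1438×12.8 + 0.1817×17.8 = 17.6793 per 10,000.
Difference = 13.3455 − 17.6793 = -4.3338.

-4.33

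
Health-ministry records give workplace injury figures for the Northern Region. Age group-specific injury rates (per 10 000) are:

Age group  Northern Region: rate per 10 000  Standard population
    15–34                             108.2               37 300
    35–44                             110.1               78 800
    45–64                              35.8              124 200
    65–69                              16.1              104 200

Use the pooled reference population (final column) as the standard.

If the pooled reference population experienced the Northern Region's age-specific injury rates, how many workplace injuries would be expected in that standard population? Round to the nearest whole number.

1884

Expected workplace injuries = Σ (standard pop × age-specific rate ÷ 10 000)
= 37 300×108.2/10 000 + 78 800×110.1/10 000 + 124 200×35.8/10 000 + 104 200×16.1/10 000
= 403.59 + 867.59 + 444.64 + 167.76 = 1883.57.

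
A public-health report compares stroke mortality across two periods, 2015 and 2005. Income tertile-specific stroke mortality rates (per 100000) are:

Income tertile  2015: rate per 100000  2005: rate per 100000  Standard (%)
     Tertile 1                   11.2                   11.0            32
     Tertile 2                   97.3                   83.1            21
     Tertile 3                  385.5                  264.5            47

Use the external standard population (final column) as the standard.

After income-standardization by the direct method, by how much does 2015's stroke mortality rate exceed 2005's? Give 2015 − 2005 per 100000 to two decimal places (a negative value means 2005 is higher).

59.92

Standard weights: 0.32, 0.21, 0.47.
2015: 0.3200×11.2 + 0.2100×97.3 + 0.4700×385.5 = 205.2020 per 100000.
2005: 0.3200×11.0 + 0.2100×83.1 + 0.4700×264.5 = 145.2860 per 100000.
Difference = 205.2020 − 145.2860 = 59.9160.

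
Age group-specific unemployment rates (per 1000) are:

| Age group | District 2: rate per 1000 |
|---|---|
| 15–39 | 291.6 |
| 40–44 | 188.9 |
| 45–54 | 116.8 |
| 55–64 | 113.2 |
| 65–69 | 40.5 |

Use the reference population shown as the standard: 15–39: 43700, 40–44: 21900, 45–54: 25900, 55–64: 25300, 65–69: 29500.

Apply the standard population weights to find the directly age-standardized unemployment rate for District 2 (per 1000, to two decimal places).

163.80

Standard total = 146300; weights = 0.2987, 0.1497, 0.1770, 0.1729, 0.2016.
Standardized rate: 0.2987×291.6 + 0.1497×188.9 + 0.1770×116.8 + 0.1729×113.2 + 0.2016×40.5 = 163.7981 per 1000.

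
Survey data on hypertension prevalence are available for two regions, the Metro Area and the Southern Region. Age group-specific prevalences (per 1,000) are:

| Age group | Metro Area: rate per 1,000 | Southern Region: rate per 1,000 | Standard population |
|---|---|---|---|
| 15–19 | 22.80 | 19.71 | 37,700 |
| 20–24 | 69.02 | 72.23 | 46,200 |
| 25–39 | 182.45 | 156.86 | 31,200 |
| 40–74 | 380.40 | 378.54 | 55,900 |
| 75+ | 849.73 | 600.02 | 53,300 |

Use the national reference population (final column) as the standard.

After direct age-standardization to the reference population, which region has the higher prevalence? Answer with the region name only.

Metro Area

Standard total = 224,300; weights = 0.1681, 0.2060, 0.1391, 0.2492, 0.2376.
The Metro Area: 0.1681×22.80 + 0.2060×69.02 + 0.1391×182.45 + 0.2492×380.40 + 0.2376×849.73 = 340.1502 per 1,000.
The Southern Region: 0.1681×19.71 + 0.2060×72.23 + 0.1391×156.86 + 0.2492×378.54 + 0.2376×600.02 = 276.9308 per 1,000.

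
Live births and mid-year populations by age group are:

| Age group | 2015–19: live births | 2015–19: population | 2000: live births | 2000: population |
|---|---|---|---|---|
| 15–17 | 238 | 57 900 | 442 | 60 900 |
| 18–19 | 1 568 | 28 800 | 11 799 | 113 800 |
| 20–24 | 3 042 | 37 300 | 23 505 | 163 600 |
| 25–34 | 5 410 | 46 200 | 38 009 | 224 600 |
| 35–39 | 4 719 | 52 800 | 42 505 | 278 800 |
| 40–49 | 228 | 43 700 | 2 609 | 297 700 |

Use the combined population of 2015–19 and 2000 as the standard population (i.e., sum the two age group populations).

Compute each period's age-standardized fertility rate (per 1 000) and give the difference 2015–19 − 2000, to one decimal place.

-39.9

Age-specific rates per 1 000 for 2015–19: 4.111, 54.444, 81.555, 117.100, 89.375, 5.217.
For 2000: 7.258, 103.682, 143.674, 169.230, 152.457, 8.764.
Combined standard total = 1 406 100; weights = 0.0845, 0.1014, 0.1429, 0.1926, 0.2358, 0.2428.
2015–19: 0.0845×4.111 + 0.1014×54.444 + 0.1429×81.555 + 0.1926×117.100 + 0.2358×89.375 + 0.2428×5.217 = 62.4173 per 1 000.
2000: 0.0845×7.258 + 0.1014×103.682 + 0.1429×143.674 + 0.1926×169.230 + 0.2358×152.457 + 0.2428×8.764 = 102.3294 per 1 000.
Difference = 62.4173 − 102.3294 = -39.9121.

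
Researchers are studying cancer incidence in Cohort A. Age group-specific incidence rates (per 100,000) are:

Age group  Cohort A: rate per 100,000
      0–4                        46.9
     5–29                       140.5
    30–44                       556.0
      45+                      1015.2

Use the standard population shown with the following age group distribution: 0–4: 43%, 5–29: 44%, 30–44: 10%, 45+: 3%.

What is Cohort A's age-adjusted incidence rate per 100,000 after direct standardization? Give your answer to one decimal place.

Standard weights: 0.43, 0.44, 0.10, 0.03.
Standardized rate: 0.4300×46.9 + 0.4400×140.5 + 0.1000×556.0 + 0.0300×1015.2 = 168.0430 per 100,000.

168.0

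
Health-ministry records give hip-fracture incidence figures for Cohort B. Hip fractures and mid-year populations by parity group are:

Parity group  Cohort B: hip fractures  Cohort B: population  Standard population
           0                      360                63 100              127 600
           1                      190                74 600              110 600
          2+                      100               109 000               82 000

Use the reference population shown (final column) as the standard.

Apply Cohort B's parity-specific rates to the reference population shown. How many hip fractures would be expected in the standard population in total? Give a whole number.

Parity-specific rates per 100 000 for Cohort B: 570.52, 254.69, 91.74.
Expected hip fractures = Σ (standard pop × parity-specific rate ÷ 100 000)
= 127 600×570.52/100 000 + 110 600×254.69/100 000 + 82 000×91.74/100 000
= 727.99 + 281.69 + 75.23 = 1084.91.

1085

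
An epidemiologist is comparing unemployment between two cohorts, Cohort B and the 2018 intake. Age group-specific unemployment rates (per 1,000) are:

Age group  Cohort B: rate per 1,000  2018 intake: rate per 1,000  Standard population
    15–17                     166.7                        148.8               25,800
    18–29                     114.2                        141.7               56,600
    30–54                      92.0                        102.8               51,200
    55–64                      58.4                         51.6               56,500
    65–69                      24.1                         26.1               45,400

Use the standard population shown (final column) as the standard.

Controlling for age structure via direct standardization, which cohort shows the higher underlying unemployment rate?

2018 intake

Standard total = 235,500; weights = 0.1096, 0.2403, 0.2174, 0.2399, 0.1928.
Cohort B: 0.1096×166.7 + 0.2403×114.2 + 0.2174×92.0 + 0.2399×58.4 + 0.1928×24.1 = 84.3682 per 1,000.
The 2018 intake: 0.1096×148.8 + 0.2403×141.7 + 0.2174×102.8 + 0.2399×51.6 + 0.1928×26.1 = 90.1187 per 1,000.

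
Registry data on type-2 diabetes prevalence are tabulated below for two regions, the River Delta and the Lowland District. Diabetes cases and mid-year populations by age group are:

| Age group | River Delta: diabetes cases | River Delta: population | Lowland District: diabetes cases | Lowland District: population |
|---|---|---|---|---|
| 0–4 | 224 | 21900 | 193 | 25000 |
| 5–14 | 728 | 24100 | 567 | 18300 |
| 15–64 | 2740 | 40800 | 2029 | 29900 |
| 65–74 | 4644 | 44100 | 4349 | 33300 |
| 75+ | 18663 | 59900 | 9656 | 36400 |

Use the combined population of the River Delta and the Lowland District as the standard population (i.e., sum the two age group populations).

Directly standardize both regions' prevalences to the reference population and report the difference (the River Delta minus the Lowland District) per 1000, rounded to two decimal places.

7.60

Age-specific rates per 1000 for the River Delta: 10.228, 30.207, 67.157, 105.306, 311.569.
For the Lowland District: 7.720, 30.984, 67.860, 130.601, 265.275.
Combined standard total = 333700; weights = 0.1405, 0.1271, 0.2119, 0.2319, 0.2886.
The River Delta: 0.1405×10.228 + 0.1271×30.207 + 0.2119×67.157 + 0.2319×105.306 + 0.2886×311.569 = 133.8427 per 1000.
The Lowland District: 0.1405×7.720 + 0.1271×30.984 + 0.2119×67.860 + 0.2319×130.601 + 0.2886×265.275 = 126.2448 per 1000.
Difference = 133.8427 − 126.2448 = 7.5979.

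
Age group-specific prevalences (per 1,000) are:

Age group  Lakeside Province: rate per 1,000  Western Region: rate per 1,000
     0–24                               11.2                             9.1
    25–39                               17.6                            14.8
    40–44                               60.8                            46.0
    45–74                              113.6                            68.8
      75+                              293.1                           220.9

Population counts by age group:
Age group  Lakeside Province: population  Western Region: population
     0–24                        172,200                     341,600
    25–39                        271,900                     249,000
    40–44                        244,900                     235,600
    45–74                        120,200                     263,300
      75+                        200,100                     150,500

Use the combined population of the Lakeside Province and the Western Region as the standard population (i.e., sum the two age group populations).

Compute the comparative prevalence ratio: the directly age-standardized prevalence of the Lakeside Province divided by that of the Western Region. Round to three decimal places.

1.377

Combined standard total = 2,249,300; weights = 0.2284, 0.2316, 0.2136, 0.1705, 0.1559.
The Lakeside Province: 0.2284×11.2 + 0.2316×17.6 + 0.2136×60.8 + 0.1705×113.6 + 0.1559×293.1 = 84.6767 per 1,000.
The Western Region: 0.2284×9.1 + 0.2316×14.8 + 0.2136×46.0 + 0.1705×68.8 + 0.1559×220.9 = 61.4948 per 1,000.
Ratio = 84.6767 ÷ 61.4948 = 1.37697.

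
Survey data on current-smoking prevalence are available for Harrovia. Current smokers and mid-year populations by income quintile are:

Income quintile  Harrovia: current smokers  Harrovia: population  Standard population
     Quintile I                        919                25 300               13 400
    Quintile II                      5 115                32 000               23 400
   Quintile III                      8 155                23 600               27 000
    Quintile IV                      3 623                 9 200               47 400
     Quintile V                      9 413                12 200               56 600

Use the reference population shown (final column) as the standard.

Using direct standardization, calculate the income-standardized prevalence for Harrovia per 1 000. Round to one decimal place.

Income-specific rates per 1 000 for Harrovia: 36.324, 159.844, 345.551, 393.804, 771.557.
Standard total = 167 800; weights = 0.0799, 0.1395, 0.1609, 0.2825, 0.3373.
Standardized rate: 0.0799×36.324 + 0.1395×159.844 + 0.1609×345.551 + 0.2825×393.804 + 0.3373×771.557 = 452.2851 per 1 000.

452.3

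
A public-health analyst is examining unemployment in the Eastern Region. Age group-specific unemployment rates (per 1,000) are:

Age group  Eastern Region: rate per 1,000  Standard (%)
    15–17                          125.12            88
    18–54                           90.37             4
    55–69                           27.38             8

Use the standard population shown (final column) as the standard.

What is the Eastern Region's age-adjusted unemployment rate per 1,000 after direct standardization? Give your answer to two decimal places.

115.91

Standard weights: 0.88, 0.04, 0.08.
Standardized rate: 0.8800×125.12 + 0.0400×90.37 + 0.0800×27.38 = 115.9108 per 1,000.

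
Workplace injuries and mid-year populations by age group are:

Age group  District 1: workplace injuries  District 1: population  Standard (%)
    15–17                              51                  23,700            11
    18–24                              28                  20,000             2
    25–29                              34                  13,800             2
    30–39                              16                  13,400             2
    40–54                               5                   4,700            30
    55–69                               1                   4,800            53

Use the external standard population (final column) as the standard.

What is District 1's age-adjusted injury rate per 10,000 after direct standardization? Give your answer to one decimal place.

7.7

Age-specific rates per 10,000 for District 1: 21.52, 14.00, 24.64, 11.94, 10.64, 2.08.
Standard weights: 0.11, 0.02, 0.02, 0.02, 0.30, 0.53.
Standardized rate: 0.1100×21.52 + 0.0200×14.00 + 0.0200×24.64 + 0.0200×11.94 + 0.3000×10.64 + 0.5300×2.08 = 7.6743 per 10,000.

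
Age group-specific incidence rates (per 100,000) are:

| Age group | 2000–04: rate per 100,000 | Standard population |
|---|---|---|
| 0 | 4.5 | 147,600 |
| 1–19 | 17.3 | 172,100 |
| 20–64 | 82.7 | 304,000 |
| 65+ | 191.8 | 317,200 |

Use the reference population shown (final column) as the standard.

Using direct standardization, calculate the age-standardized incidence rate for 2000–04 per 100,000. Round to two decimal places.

Standard total = 940,900; weights = 0.1569, 0.1829, 0.3231, 0.3371.
Standardized rate: 0.1569×4.5 + 0.1829×17.3 + 0.3231×82.7 + 0.3371×191.8 = 95.2506 per 100,000.

95.25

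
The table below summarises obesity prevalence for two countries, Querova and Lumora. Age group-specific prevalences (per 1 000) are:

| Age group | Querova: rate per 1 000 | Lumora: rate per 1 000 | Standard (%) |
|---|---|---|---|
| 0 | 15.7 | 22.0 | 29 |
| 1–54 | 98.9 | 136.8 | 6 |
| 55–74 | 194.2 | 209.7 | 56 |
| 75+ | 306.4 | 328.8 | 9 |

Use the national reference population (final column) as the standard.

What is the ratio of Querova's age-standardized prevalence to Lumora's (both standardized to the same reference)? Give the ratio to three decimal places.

0.908

Standard weights: 0.29, 0.06, 0.56, 0.09.
Querova: 0.2900×15.7 + 0.0600×98.9 + 0.5600×194.2 + 0.0900×306.4 = 146.8150 per 1 000.
Lumora: 0.2900×22.0 + 0.0600×136.8 + 0.5600×209.7 + 0.0900×328.8 = 161.6120 per 1 000.
Ratio = 146.8150 ÷ 161.6120 = 0.90844.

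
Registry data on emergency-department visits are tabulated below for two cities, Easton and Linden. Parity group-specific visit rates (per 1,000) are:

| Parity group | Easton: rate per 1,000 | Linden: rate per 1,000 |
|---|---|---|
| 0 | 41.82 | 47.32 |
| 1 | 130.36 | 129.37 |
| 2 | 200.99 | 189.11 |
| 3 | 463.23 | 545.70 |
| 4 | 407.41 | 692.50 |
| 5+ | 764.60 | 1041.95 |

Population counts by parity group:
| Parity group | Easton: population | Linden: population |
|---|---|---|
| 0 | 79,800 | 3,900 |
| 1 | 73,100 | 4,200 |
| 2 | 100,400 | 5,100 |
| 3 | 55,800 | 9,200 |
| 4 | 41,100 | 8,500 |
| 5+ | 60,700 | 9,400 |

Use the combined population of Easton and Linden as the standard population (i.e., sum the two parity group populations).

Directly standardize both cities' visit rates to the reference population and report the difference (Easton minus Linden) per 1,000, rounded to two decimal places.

Combined standard total = 451,200; weights = 0.1855, 0.1713, 0.2338, 0.1441, 0.1099, 0.1554.
Easton: 0.1855×41.82 + 0.1713×130.36 + 0.2338×200.99 + 0.1441×463.23 + 0.1099×407.41 + 0.1554×764.60 = 307.3971 per 1,000.
Linden: 0.1855×47.32 + 0.1713×129.37 + 0.2338×189.11 + 0.1441×545.70 + 0.1099×692.50 + 0.1554×1041.95 = 391.7803 per 1,000.
Difference = 307.3971 − 391.7803 = -84.3833.

-84.38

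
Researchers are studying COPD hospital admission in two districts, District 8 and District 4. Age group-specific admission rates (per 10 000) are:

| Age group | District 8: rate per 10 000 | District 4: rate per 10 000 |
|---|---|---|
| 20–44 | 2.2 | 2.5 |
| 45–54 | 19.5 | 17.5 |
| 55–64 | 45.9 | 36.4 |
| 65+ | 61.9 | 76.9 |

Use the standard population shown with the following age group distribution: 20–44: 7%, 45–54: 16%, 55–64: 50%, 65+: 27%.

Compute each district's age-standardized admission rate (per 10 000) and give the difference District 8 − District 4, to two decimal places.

1.00

Standard weights: 0.07, 0.16, 0.50, 0.27.
District 8: 0.0700×2.2 + 0.1600×19.5 + 0.5000×45.9 + 0.2700×61.9 = 42.9370 per 10 000.
District 4: 0.0700×2.5 + 0.1600×17.5 + 0.5000×36.4 + 0.2700×76.9 = 41.9380 per 10 000.
Difference = 42.9370 − 41.9380 = 0.9990.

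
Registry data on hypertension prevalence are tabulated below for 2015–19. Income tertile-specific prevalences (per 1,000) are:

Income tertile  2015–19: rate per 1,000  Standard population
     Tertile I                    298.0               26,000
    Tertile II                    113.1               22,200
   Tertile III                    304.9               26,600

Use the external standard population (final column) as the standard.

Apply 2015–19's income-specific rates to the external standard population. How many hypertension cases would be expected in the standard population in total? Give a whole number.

18369

Expected hypertension cases = Σ (standard pop × income-specific rate ÷ 1,000)
= 26,000×298.0/1,000 + 22,200×113.1/1,000 + 26,600×304.9/1,000
= 7748.00 + 2510.82 + 8110.34 = 18369.16.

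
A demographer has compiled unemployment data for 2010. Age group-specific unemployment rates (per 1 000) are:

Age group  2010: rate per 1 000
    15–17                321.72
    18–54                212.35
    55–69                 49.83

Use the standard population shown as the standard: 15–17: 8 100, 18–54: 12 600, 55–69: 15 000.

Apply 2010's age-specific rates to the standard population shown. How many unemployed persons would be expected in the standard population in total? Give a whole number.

6029

Expected unemployed persons = Σ (standard pop × age-specific rate ÷ 1 000)
= 8 100×321.72/1 000 + 12 600×212.35/1 000 + 15 000×49.83/1 000
= 2605.93 + 2675.61 + 747.45 = 6028.99.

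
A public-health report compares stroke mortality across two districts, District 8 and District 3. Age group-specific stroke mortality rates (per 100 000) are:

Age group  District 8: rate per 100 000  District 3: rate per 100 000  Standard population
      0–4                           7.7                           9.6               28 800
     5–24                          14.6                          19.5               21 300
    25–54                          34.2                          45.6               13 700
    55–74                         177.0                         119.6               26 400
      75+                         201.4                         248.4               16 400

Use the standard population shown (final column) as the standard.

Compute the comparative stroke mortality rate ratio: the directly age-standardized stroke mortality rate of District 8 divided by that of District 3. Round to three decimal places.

Standard total = 106 600; weights = 0.2702, 0.1998, 0.1285, 0.2477, 0.1538.
District 8: 0.2702×7.7 + 0.1998×14.6 + 0.1285×34.2 + 0.2477×177.0 + 0.1538×201.4 = 84.2124 per 100 000.
District 3: 0.2702×9.6 + 0.1998×19.5 + 0.1285×45.6 + 0.2477×119.6 + 0.1538×248.4 = 80.1853 per 100 000.
Ratio = 84.2124 ÷ 80.1853 = 1.05022.

1.050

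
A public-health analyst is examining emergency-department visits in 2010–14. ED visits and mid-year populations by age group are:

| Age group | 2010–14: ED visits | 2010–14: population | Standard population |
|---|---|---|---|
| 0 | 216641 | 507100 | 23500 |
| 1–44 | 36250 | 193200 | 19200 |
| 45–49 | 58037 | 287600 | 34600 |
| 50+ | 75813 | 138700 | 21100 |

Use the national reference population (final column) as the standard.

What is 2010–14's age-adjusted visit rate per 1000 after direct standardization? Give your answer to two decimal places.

326.80

Age-specific rates per 1000 for 2010–14: 427.216, 187.629, 201.798, 546.597.
Standard total = 98400; weights = 0.2388, 0.1951, 0.3516, 0.2144.
Standardized rate: 0.2388×427.216 + 0.1951×187.629 + 0.3516×201.798 + 0.2144×546.597 = 326.8033 per 1000.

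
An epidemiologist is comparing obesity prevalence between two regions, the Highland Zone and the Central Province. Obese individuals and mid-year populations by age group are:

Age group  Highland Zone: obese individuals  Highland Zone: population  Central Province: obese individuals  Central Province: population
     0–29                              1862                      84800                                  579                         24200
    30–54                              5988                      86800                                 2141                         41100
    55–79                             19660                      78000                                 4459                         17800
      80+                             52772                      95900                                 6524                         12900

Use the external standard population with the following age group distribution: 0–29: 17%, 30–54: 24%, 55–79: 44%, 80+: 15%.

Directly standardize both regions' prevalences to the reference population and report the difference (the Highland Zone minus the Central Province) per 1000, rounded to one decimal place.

Age-specific rates per 1000 for the Highland Zone: 21.958, 68.986, 252.051, 550.282.
For the Central Province: 23.926, 52.092, 250.506, 505.736.
Standard weights: 0.17, 0.24, 0.44, 0.15.
The Highland Zone: 0.1700×21.958 + 0.2400×68.986 + 0.4400×252.051 + 0.1500×550.282 = 213.7343 per 1000.
The Central Province: 0.1700×23.926 + 0.2400×52.092 + 0.4400×250.506 + 0.1500×505.736 = 202.6525 per 1000.
Difference = 213.7343 − 202.6525 = 11.0818.

11.1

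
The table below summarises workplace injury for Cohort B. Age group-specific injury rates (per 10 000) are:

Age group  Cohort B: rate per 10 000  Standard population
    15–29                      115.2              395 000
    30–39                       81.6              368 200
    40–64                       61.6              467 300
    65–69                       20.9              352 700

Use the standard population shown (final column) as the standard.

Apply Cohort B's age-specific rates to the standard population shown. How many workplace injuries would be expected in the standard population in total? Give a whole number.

11171

Expected workplace injuries = Σ (standard pop × age-specific rate ÷ 10 000)
= 395 000×115.2/10 000 + 368 200×81.6/10 000 + 467 300×61.6/10 000 + 352 700×20.9/10 000
= 4550.40 + 3004.51 + 2878.57 + 737.14 = 11170.62.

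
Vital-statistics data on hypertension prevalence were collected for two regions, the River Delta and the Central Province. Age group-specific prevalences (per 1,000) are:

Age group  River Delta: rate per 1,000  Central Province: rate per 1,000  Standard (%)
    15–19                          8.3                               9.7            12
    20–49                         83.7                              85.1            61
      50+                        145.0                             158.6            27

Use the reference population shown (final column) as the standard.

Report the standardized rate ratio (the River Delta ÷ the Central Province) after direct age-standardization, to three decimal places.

Standard weights: 0.12, 0.61, 0.27.
The River Delta: 0.1200×8.3 + 0.6100×83.7 + 0.2700×145.0 = 91.2030 per 1,000.
The Central Province: 0.1200×9.7 + 0.6100×85.1 + 0.2700×158.6 = 95.8970 per 1,000.
Ratio = 91.2030 ÷ 95.8970 = 0.95105.

0.951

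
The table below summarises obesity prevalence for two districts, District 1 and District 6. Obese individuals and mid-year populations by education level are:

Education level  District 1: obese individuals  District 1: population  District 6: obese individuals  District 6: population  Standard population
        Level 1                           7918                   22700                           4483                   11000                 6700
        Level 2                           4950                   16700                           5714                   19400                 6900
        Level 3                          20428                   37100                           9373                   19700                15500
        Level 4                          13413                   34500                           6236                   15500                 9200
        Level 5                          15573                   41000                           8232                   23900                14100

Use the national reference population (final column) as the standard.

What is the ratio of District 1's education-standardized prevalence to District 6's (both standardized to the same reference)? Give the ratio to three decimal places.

1.056

Education-specific rates per 1000 for District 1: 348.811, 296.407, 550.620, 388.783, 379.829.
For District 6: 407.545, 294.536, 475.787, 402.323, 344.435.
Standard total = 52400; weights = 0.1279, 0.1317, 0.2958, 0.1756, 0.2691.
District 1: 0.1279×348.811 + 0.1317×296.407 + 0.2958×550.620 + 0.1756×388.783 + 0.2691×379.829 = 416.9703 per 1000.
District 6: 0.1279×407.545 + 0.1317×294.536 + 0.2958×475.787 + 0.1756×402.323 + 0.2691×344.435 = 394.9514 per 1000.
Ratio = 416.9703 ÷ 394.9514 = 1.05575.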